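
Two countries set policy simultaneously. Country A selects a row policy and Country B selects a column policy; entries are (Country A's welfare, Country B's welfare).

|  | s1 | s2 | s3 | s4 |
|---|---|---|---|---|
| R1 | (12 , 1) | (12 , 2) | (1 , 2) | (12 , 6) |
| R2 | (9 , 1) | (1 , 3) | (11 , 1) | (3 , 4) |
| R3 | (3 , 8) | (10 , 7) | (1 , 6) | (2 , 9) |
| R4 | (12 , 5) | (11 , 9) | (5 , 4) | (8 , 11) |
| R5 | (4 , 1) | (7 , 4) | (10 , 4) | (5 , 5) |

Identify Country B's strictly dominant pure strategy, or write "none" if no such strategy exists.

s4

s4 vs s1: R1: 6>1, R2: 4>1, R3: 9>8, R4: 11>5, R5: 5>1.
s4 vs s2: R1: 6>2, R2: 4>3, R3: 9>7, R4: 11>9, R5: 5>4.
s4 vs s3: R1: 6>2, R2: 4>1, R3: 9>6, R4: 11>4, R5: 5>4.
s4 strictly beats every other strategy against every opponent action, so it is strictly dominant.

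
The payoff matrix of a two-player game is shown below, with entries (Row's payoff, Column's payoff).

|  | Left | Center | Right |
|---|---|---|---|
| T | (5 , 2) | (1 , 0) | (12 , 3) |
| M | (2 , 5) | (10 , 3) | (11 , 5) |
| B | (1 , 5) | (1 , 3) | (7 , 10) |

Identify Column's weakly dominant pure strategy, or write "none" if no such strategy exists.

Right vs Left: T: 3>2, M: 5=5, B: 10>5.
Right vs Center: T: 3>0, M: 5>3, B: 10>3.
Right is at least as good as every other strategy against every opponent action, so it is weakly dominant.

Right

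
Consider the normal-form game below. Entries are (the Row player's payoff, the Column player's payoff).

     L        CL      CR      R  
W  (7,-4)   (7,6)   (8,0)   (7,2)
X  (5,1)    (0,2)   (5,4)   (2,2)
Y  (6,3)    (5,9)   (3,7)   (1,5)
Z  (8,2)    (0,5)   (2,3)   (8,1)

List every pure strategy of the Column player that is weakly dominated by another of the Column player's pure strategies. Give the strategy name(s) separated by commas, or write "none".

L, R

L: dominated, since CL does at least as well everywhere (W: 6>-4, X: 2>1, Y: 9>3, Z: 5>2).
CL is not dominated — it holds its own against L at W (6>-4); CR at W (6>0); R at W (6>2).
CR is not dominated — it holds its own against L at W (0>-4); CL at X (4>2); R at X (4>2).
R is weakly dominated by CL (W: 6>2, X: 2=2, Y: 9>5, Z: 5>1).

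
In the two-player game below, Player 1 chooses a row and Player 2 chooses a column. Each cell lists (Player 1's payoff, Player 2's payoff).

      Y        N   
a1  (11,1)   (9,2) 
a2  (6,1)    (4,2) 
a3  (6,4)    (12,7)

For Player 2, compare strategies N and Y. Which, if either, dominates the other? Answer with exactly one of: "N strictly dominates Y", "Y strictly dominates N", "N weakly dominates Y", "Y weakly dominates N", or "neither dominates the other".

N strictly dominates Y

Compare N to Y across every action of Player 1: a1: 2>1, a2: 2>1, a3: 7>4.
Every comparison favours N, so N strictly dominates Y.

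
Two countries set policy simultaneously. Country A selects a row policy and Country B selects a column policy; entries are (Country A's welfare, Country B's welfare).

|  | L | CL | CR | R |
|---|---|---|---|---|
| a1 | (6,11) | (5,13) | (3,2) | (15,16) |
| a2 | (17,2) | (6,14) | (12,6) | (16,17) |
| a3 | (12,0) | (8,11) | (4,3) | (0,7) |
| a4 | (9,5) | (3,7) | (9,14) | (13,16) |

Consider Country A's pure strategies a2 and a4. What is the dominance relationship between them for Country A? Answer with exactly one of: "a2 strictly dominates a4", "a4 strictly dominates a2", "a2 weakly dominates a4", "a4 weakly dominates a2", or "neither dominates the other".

a2's payoffs vs a4's, by Country B's action — L: 17>9, CL: 6>3, CR: 12>9, R: 16>13.
Every comparison favours a2, so a2 strictly dominates a4.

a2 strictly dominates a4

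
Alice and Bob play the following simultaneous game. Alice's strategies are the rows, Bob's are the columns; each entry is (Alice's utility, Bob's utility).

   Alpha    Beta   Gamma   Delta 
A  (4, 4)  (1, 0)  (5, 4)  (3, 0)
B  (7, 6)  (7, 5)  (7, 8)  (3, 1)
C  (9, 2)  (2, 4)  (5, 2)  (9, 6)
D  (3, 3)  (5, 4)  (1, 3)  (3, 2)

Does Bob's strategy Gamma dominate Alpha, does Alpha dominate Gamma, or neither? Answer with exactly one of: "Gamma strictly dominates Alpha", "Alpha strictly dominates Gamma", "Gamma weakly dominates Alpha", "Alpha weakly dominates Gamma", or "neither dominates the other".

Gamma weakly dominates Alpha

Gamma's payoffs vs Alpha's, by Alice's action — A: 4=4, B: 8>6, C: 2=2, D: 3=3.
Gamma is at least as good everywhere and strictly better somewhere (tied only at A, C, D), so Gamma weakly but not strictly dominates Alpha.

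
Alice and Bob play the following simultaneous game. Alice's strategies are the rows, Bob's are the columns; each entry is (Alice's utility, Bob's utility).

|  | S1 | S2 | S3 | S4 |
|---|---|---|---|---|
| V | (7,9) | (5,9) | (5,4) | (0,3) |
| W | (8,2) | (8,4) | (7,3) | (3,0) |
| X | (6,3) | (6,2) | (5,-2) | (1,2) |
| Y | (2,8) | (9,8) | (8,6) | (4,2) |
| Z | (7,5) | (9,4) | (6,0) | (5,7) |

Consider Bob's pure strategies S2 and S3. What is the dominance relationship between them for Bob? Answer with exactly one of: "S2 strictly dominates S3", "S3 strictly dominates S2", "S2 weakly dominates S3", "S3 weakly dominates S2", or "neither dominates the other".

S2 strictly dominates S3

S2's payoffs vs S3's, by Alice's action — V: 9>4, W: 4>3, X: 2>-2, Y: 8>6, Z: 4>0.
Every comparison favours S2, so S2 strictly dominates S3.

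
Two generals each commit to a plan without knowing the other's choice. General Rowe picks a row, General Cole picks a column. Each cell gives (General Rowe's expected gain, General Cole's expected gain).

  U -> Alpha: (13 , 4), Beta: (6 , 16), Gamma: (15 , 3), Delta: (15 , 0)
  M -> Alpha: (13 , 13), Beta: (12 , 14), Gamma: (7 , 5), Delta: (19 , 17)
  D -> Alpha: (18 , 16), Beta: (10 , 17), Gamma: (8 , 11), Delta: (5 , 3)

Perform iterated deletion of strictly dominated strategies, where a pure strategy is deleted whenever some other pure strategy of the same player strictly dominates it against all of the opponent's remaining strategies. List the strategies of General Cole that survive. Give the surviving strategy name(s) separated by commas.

Delta

Column Alpha is eliminated: Beta beats it against every remaining row (U: 16>4, M: 14>13, D: 17>16).
Column Gamma is eliminated: Beta beats it against every remaining row (U: 16>3, M: 14>5, D: 17>11).
Row U is eliminated: M beats it against every remaining column (Beta: 12>6, Delta: 19>15).
For General Rowe, M strictly dominates D on the remaining columns (Beta: 12>10, Delta: 19>5); eliminate D.
Column Beta is eliminated: Delta beats it against every remaining row (M: 17>14).
Among the remaining strategies, none is strictly dominated by another pure strategy of the same player, so the elimination stops.
Surviving strategies — General Rowe: {M}; General Cole: {Delta}.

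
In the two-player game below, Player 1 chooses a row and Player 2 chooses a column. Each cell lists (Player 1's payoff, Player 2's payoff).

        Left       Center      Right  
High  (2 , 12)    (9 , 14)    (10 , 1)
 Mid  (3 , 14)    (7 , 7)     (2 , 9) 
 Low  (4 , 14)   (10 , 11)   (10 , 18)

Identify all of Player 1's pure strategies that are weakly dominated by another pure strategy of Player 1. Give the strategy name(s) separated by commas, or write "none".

High, Mid

High is weakly dominated by Low (Left: 4>2, Center: 10>9, Right: 10=10).
Low weakly dominates Mid — Left: 4>3, Center: 10>7, Right: 10>2.
Low: no other strategy beats it everywhere (High at Left (4>2); Mid at Left (4>3)).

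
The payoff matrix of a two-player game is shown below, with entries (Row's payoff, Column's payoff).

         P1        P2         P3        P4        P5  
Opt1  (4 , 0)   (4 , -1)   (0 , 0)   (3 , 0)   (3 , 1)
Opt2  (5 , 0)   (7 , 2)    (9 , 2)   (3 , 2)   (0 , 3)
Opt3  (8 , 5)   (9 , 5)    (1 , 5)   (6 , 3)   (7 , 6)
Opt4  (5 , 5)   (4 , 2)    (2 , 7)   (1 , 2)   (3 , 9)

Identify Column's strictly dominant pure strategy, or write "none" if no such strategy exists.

P5 vs P1: Opt1: 1>0, Opt2: 3>0, Opt3: 6>5, Opt4: 9>5.
P5 vs P2: Opt1: 1>-1, Opt2: 3>2, Opt3: 6>5, Opt4: 9>2.
P5 vs P3: Opt1: 1>0, Opt2: 3>2, Opt3: 6>5, Opt4: 9>7.
P5 vs P4: Opt1: 1>0, Opt2: 3>2, Opt3: 6>3, Opt4: 9>2.
P5 strictly beats every other strategy against every opponent action, so it is strictly dominant.

P5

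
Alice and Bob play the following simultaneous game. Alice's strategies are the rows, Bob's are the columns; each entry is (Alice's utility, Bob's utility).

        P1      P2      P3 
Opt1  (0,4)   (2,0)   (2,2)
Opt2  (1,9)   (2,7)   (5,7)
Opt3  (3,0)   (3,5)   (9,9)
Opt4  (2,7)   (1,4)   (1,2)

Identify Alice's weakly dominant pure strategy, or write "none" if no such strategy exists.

Opt3 vs Opt1: P1: 3>0, P2: 3>2, P3: 9>2.
Opt3 vs Opt2: P1: 3>1, P2: 3>2, P3: 9>5.
Opt3 vs Opt4: P1: 3>2, P2: 3>1, P3: 9>1.
Opt3 is at least as good as every other strategy against every opponent action, so it is weakly dominant.

Opt3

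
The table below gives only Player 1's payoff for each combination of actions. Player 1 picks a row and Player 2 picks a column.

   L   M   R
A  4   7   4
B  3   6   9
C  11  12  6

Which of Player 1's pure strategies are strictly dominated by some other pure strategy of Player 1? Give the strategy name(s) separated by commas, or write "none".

A

A: dominated, since C does at least as well everywhere (L: 11>4, M: 12>7, R: 6>4).
Nothing dominates B: A at R (9>4); C at R (9>6).
Nothing dominates C: A at L (11>4); B at L (11>3).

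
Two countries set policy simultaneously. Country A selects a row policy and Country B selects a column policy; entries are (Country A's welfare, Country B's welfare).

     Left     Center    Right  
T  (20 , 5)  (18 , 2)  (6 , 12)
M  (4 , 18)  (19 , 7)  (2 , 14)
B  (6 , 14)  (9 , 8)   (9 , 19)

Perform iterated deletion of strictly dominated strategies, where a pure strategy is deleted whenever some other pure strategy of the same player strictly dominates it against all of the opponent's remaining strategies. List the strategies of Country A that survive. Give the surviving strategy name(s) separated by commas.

B

For Country B, Left strictly dominates Center on the remaining rows (T: 5>2, M: 18>7, B: 14>8); eliminate Center.
For Country A, T strictly dominates M on the remaining columns (Left: 20>4, Right: 6>2); eliminate M.
Column Left is eliminated: Right beats it against every remaining row (T: 12>5, B: 19>14).
Country A's strategy T is strictly dominated by B (Right: 9>6) and is removed.
Among the remaining strategies, none is strictly dominated by another pure strategy of the same player, so the elimination stops.
Surviving strategies — Country A: {B}; Country B: {Right}.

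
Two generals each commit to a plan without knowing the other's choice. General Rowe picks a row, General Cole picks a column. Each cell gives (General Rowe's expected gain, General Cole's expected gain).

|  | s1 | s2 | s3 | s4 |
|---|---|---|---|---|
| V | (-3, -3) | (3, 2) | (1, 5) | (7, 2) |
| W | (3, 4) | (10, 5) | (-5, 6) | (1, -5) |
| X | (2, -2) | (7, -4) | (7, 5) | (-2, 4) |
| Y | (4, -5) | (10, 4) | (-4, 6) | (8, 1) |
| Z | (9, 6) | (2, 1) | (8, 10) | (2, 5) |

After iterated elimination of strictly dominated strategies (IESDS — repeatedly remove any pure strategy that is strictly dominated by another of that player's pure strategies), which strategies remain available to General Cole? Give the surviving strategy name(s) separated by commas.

Column s1 is eliminated: s3 beats it against every remaining row (V: 5>-3, W: 6>4, X: 5>-2, Y: 6>-5, Z: 10>6).
Column s2 is eliminated: s3 beats it against every remaining row (V: 5>2, W: 6>5, X: 5>-4, Y: 6>4, Z: 10>1).
Row W is eliminated: V beats it against every remaining column (s3: 1>-5, s4: 7>1).
General Rowe's strategy X is strictly dominated by Z (s3: 8>7, s4: 2>-2) and is removed.
Column s4 is eliminated: s3 beats it against every remaining row (V: 5>2, Y: 6>1, Z: 10>5).
Row V is eliminated: Z beats it against every remaining column (s3: 8>1).
For General Rowe, Z strictly dominates Y on the remaining columns (s3: 8>-4); eliminate Y.
Among the remaining strategies, none is strictly dominated by another pure strategy of the same player, so the elimination stops.
Surviving strategies — General Rowe: {Z}; General Cole: {s3}.

s3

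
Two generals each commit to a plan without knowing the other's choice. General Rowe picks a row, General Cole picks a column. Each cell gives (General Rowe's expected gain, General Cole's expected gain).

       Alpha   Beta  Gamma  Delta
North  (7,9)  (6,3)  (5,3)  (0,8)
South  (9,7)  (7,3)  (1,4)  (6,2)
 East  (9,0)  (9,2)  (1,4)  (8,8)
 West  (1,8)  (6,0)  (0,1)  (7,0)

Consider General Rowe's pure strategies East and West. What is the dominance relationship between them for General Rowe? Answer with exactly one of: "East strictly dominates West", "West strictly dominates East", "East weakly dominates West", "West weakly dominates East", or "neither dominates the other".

East strictly dominates West

East's payoffs vs West's, by General Cole's action — Alpha: 9>1, Beta: 9>6, Gamma: 1>0, Delta: 8>7.
Every comparison favours East, so East strictly dominates West.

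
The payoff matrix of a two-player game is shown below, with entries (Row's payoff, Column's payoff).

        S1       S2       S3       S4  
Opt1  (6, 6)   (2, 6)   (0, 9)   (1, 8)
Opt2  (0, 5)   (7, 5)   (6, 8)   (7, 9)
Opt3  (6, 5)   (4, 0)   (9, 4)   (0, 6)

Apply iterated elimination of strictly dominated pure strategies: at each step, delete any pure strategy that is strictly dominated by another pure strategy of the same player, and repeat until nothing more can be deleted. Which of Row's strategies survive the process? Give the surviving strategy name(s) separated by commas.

Opt2

For Column, S4 strictly dominates S1 on the remaining rows (Opt1: 8>6, Opt2: 9>5, Opt3: 6>5); eliminate S1.
Row's strategy Opt1 is strictly dominated by Opt2 (S2: 7>2, S3: 6>0, S4: 7>1) and is removed.
For Column, S3 strictly dominates S2 on the remaining rows (Opt2: 8>5, Opt3: 4>0); eliminate S2.
For Column, S4 strictly dominates S3 on the remaining rows (Opt2: 9>8, Opt3: 6>4); eliminate S3.
For Row, Opt2 strictly dominates Opt3 on the remaining columns (S4: 7>0); eliminate Opt3.
Among the remaining strategies, none is strictly dominated by another pure strategy of the same player, so the elimination stops.
Surviving strategies — Row: {Opt2}; Column: {S4}.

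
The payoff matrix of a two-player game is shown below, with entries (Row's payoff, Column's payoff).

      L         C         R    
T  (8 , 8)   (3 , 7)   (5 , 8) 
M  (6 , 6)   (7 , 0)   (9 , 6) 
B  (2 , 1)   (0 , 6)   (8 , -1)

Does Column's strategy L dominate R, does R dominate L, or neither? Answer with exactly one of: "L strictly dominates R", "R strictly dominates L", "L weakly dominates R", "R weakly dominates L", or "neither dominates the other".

L weakly dominates R

Compare L to R across every action of Row: T: 8=8, M: 6=6, B: 1>-1.
L is at least as good everywhere and strictly better somewhere (tied only at T, M), so L weakly but not strictly dominates R.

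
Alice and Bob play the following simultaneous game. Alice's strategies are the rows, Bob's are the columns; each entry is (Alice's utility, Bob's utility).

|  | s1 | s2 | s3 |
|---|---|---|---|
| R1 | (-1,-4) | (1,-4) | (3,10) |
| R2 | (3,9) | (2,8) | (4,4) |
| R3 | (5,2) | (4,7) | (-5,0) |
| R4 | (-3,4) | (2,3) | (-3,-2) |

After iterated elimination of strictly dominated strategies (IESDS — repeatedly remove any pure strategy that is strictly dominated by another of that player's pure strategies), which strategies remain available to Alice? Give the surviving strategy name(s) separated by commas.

For Alice, R2 strictly dominates R1 on the remaining columns (s1: 3>-1, s2: 2>1, s3: 4>3); eliminate R1.
Bob's strategy s3 is strictly dominated by s1 (R2: 9>4, R3: 2>0, R4: 4>-2) and is removed.
Alice's strategy R2 is strictly dominated by R3 (s1: 5>3, s2: 4>2) and is removed.
For Alice, R3 strictly dominates R4 on the remaining columns (s1: 5>-3, s2: 4>2); eliminate R4.
Bob's strategy s1 is strictly dominated by s2 (R3: 7>2) and is removed.
Among the remaining strategies, none is strictly dominated by another pure strategy of the same player, so the elimination stops.
Surviving strategies — Alice: {R3}; Bob: {s2}.

R3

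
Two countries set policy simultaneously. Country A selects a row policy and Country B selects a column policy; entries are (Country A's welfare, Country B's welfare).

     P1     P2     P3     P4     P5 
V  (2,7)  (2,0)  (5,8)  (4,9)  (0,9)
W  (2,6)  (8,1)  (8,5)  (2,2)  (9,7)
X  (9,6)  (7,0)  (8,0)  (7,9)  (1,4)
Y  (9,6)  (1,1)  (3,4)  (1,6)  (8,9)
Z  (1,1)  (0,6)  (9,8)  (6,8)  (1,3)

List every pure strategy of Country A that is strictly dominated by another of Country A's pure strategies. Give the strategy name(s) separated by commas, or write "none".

V

X strictly dominates V — P1: 9>2, P2: 7>2, P3: 8>5, P4: 7>4, P5: 1>0.
W: no other strategy beats it everywhere (V at P1 (2=2); X at P2 (8>7); Y at P2 (8>1); Z at P1 (2>1)).
Nothing dominates X: V at P1 (9>2); W at P1 (9>2); Y at P1 (9=9); Z at P1 (9>1).
Y: no other strategy beats it everywhere (V at P1 (9>2); W at P1 (9>2); X at P1 (9=9); Z at P1 (9>1)).
Z is not dominated — it holds its own against V at P3 (9>5); W at P3 (9>8); X at P3 (9>8); Y at P3 (9>3).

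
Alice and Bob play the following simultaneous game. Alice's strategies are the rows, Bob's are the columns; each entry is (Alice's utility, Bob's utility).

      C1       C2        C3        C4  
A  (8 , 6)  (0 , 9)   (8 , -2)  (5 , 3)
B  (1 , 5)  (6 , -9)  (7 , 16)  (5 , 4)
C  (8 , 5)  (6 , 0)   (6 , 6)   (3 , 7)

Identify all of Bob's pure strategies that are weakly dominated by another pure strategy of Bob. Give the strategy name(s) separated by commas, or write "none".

Nothing dominates C1: C2 at B (5>-9); C3 at A (6>-2); C4 at A (6>3).
C2 is not dominated — it holds its own against C1 at A (9>6); C3 at A (9>-2); C4 at A (9>3).
C3 is not dominated — it holds its own against C1 at B (16>5); C2 at B (16>-9); C4 at B (16>4).
C4 is not dominated — it holds its own against C1 at C (7>5); C2 at B (4>-9); C3 at A (3>-2).

none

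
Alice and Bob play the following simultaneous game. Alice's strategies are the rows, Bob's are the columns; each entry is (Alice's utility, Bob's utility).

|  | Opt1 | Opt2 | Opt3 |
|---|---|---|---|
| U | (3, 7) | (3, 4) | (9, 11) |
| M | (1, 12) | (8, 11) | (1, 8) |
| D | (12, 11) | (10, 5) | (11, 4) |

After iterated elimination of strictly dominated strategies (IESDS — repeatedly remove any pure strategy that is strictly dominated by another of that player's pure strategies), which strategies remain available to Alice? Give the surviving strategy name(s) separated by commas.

D

For Alice, D strictly dominates U on the remaining columns (Opt1: 12>3, Opt2: 10>3, Opt3: 11>9); eliminate U.
Row M is eliminated: D beats it against every remaining column (Opt1: 12>1, Opt2: 10>8, Opt3: 11>1).
Bob's strategy Opt2 is strictly dominated by Opt1 (D: 11>5) and is removed.
Column Opt3 is eliminated: Opt1 beats it against every remaining row (D: 11>4).
Among the remaining strategies, none is strictly dominated by another pure strategy of the same player, so the elimination stops.
Surviving strategies — Alice: {D}; Bob: {Opt1}.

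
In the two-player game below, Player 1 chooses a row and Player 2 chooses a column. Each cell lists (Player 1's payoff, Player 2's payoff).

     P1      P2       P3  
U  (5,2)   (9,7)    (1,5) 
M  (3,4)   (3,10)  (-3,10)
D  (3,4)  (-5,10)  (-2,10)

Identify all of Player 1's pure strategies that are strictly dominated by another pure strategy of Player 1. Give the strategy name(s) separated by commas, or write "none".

M, D

U: no other strategy beats it everywhere (M at P1 (5>3); D at P1 (5>3)).
M is strictly dominated by U (P1: 5>3, P2: 9>3, P3: 1>-3).
U strictly dominates D — P1: 5>3, P2: 9>-5, P3: 1>-2.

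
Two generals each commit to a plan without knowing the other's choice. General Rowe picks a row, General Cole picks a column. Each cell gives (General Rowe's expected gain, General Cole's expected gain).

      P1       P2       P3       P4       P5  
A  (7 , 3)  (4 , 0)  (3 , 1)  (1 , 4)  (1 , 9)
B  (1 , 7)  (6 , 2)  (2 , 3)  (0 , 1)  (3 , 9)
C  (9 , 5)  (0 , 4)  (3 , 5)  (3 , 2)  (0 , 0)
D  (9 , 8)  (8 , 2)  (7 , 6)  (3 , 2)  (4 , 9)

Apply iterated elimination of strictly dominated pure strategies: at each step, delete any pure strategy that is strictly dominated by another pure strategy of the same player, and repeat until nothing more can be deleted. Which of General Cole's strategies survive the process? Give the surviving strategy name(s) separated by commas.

Row A is eliminated: D beats it against every remaining column (P1: 9>7, P2: 8>4, P3: 7>3, P4: 3>1, P5: 4>1).
For General Rowe, D strictly dominates B on the remaining columns (P1: 9>1, P2: 8>6, P3: 7>2, P4: 3>0, P5: 4>3); eliminate B.
For General Cole, P1 strictly dominates P2 on the remaining rows (C: 5>4, D: 8>2); eliminate P2.
Column P4 is eliminated: P1 beats it against every remaining row (C: 5>2, D: 8>2).
Among the remaining strategies, none is strictly dominated by another pure strategy of the same player, so the elimination stops.
Surviving strategies — General Rowe: {C, D}; General Cole: {P1, P3, P5}.

P1, P3, P5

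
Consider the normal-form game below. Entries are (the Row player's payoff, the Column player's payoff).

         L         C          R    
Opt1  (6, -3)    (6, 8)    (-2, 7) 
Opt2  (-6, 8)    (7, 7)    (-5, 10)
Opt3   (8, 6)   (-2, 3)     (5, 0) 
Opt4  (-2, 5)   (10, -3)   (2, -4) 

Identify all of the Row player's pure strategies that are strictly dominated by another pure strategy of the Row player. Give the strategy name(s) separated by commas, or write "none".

Opt2

Opt1: no other strategy beats it everywhere (Opt2 at L (6>-6); Opt3 at C (6>-2); Opt4 at L (6>-2)).
Opt2: dominated, since Opt4 does at least as well everywhere (L: -2>-6, C: 10>7, R: 2>-5).
Nothing dominates Opt3: Opt1 at L (8>6); Opt2 at L (8>-6); Opt4 at L (8>-2).
Opt4: no other strategy beats it everywhere (Opt1 at C (10>6); Opt2 at L (-2>-6); Opt3 at C (10>-2)).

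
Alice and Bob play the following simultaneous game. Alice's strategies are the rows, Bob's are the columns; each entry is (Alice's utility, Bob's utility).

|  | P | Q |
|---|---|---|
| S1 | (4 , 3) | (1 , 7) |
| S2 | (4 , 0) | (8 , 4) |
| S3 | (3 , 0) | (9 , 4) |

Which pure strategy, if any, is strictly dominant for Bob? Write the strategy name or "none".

Q vs P: S1: 7>3, S2: 4>0, S3: 4>0.
Q strictly beats every other strategy against every opponent action, so it is strictly dominant.

Q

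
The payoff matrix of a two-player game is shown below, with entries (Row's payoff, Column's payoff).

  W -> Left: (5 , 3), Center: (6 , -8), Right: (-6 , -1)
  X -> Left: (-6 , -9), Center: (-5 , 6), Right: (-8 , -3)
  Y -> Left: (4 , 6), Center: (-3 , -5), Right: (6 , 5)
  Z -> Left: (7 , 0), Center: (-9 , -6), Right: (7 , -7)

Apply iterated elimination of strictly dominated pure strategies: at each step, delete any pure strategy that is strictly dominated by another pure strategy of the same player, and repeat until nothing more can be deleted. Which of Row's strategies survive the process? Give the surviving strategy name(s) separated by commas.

Z

Row's strategy X is strictly dominated by W (Left: 5>-6, Center: 6>-5, Right: -6>-8) and is removed.
Column's strategy Center is strictly dominated by Left (W: 3>-8, Y: 6>-5, Z: 0>-6) and is removed.
For Row, Z strictly dominates W on the remaining columns (Left: 7>5, Right: 7>-6); eliminate W.
Row's strategy Y is strictly dominated by Z (Left: 7>4, Right: 7>6) and is removed.
Column's strategy Right is strictly dominated by Left (Z: 0>-7) and is removed.
Among the remaining strategies, none is strictly dominated by another pure strategy of the same player, so the elimination stops.
Surviving strategies — Row: {Z}; Column: {Left}.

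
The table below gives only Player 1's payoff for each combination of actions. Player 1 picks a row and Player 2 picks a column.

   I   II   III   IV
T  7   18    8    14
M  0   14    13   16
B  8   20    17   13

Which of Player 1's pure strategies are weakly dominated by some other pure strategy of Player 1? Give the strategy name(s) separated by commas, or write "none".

none

T: no other strategy beats it everywhere (M at I (7>0); B at IV (14>13)).
Nothing dominates M: T at III (13>8); B at IV (16>13).
B: no other strategy beats it everywhere (T at I (8>7); M at I (8>0)).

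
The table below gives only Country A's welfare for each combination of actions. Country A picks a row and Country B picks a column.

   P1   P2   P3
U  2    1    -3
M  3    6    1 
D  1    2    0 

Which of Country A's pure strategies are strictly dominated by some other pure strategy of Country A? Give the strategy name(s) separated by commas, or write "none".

U, D

U: dominated, since M does at least as well everywhere (P1: 3>2, P2: 6>1, P3: 1>-3).
M: no other strategy beats it everywhere (U at P1 (3>2); D at P1 (3>1)).
M strictly dominates D — P1: 3>1, P2: 6>2, P3: 1>0.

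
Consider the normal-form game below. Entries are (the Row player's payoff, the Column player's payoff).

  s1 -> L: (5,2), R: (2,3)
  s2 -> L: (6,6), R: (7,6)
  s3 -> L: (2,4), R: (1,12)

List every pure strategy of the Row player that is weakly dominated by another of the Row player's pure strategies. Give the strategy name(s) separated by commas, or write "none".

s2 weakly dominates s1 — L: 6>5, R: 7>2.
Nothing dominates s2: s1 at L (6>5); s3 at L (6>2).
s3: dominated, since s1 does at least as well everywhere (L: 5>2, R: 2>1).

s1, s3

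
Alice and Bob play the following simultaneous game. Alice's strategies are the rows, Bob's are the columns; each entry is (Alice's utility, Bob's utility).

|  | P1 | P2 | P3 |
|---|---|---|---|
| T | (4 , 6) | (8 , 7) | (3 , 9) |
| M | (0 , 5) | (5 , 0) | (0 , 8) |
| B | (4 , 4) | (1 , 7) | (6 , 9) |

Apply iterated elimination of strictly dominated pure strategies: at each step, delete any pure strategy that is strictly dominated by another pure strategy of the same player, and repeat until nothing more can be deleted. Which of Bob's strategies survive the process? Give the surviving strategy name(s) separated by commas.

Alice's strategy M is strictly dominated by T (P1: 4>0, P2: 8>5, P3: 3>0) and is removed.
For Bob, P2 strictly dominates P1 on the remaining rows (T: 7>6, B: 7>4); eliminate P1.
Column P2 is eliminated: P3 beats it against every remaining row (T: 9>7, B: 9>7).
Alice's strategy T is strictly dominated by B (P3: 6>3) and is removed.
Among the remaining strategies, none is strictly dominated by another pure strategy of the same player, so the elimination stops.
Surviving strategies — Alice: {B}; Bob: {P3}.

P3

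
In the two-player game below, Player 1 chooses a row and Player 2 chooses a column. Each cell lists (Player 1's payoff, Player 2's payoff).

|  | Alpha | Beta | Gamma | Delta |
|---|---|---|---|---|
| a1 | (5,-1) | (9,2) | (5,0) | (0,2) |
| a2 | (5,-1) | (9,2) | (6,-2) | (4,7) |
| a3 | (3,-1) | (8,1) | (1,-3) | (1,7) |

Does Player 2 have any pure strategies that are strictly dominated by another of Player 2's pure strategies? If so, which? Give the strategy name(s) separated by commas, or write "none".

Alpha, Gamma

Alpha is strictly dominated by Beta (a1: 2>-1, a2: 2>-1, a3: 1>-1).
Beta: no other strategy beats it everywhere (Alpha at a1 (2>-1); Gamma at a1 (2>0); Delta at a1 (2=2)).
Beta strictly dominates Gamma — a1: 2>0, a2: 2>-2, a3: 1>-3.
Delta is not dominated — it holds its own against Alpha at a1 (2>-1); Beta at a1 (2=2); Gamma at a1 (2>0).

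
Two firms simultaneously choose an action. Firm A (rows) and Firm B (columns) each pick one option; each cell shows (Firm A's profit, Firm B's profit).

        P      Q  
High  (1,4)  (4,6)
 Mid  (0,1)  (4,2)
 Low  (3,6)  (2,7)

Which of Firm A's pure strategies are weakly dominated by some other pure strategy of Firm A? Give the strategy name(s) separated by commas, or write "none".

Mid

High is not dominated — it holds its own against Mid at P (1>0); Low at Q (4>2).
Mid: dominated, since High does at least as well everywhere (P: 1>0, Q: 4=4).
Low: no other strategy beats it everywhere (High at P (3>1); Mid at P (3>0)).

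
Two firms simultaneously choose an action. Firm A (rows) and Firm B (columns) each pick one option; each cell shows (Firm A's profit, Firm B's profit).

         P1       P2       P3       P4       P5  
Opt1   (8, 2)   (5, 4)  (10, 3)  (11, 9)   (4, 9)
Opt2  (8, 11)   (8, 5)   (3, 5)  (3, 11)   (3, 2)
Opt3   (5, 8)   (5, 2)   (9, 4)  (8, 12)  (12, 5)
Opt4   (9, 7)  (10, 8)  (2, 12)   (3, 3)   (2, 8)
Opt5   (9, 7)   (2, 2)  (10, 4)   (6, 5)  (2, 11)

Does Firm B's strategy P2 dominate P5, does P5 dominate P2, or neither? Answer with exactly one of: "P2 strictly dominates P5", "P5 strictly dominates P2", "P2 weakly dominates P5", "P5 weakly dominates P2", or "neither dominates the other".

P2's payoffs vs P5's, by Firm A's action — Opt1: 4<9, Opt2: 5>2, Opt3: 2<5, Opt4: 8=8, Opt5: 2<11.
P2 does better at Opt2 but worse at Opt1, Opt3, Opt5; neither strategy dominates the other.

neither dominates the other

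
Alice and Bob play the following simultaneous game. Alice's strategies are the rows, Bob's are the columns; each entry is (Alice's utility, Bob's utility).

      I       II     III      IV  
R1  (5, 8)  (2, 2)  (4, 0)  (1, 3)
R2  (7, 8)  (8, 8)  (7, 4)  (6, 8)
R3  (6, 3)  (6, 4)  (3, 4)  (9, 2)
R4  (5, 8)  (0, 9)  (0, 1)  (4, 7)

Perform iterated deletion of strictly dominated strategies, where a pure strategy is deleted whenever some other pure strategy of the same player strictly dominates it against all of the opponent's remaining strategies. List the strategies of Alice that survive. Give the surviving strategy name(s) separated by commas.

R2, R3

For Alice, R2 strictly dominates R1 on the remaining columns (I: 7>5, II: 8>2, III: 7>4, IV: 6>1); eliminate R1.
Alice's strategy R4 is strictly dominated by R2 (I: 7>5, II: 8>0, III: 7>0, IV: 6>4) and is removed.
Among the remaining strategies, none is strictly dominated by another pure strategy of the same player, so the elimination stops.
Surviving strategies — Alice: {R2, R3}; Bob: {I, II, III, IV}.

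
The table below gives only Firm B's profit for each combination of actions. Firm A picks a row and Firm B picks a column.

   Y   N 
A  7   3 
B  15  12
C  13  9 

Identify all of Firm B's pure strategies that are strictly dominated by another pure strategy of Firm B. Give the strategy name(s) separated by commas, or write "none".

Nothing dominates Y: N at A (7>3).
N: dominated, since Y does at least as well everywhere (A: 7>3, B: 15>12, C: 13>9).

N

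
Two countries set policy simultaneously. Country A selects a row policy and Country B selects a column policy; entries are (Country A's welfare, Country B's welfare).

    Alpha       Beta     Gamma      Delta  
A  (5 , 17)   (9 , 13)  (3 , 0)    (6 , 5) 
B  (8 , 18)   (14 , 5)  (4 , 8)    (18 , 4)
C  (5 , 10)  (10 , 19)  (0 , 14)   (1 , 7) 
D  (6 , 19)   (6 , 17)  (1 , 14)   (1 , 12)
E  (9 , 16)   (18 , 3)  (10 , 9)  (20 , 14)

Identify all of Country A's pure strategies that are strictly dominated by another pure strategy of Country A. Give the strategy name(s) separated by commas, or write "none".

A, B, C, D

A is strictly dominated by B (Alpha: 8>5, Beta: 14>9, Gamma: 4>3, Delta: 18>6).
E strictly dominates B — Alpha: 9>8, Beta: 18>14, Gamma: 10>4, Delta: 20>18.
C: dominated, since B does at least as well everywhere (Alpha: 8>5, Beta: 14>10, Gamma: 4>0, Delta: 18>1).
B strictly dominates D — Alpha: 8>6, Beta: 14>6, Gamma: 4>1, Delta: 18>1.
Nothing dominates E: A at Alpha (9>5); B at Alpha (9>8); C at Alpha (9>5); D at Alpha (9>6).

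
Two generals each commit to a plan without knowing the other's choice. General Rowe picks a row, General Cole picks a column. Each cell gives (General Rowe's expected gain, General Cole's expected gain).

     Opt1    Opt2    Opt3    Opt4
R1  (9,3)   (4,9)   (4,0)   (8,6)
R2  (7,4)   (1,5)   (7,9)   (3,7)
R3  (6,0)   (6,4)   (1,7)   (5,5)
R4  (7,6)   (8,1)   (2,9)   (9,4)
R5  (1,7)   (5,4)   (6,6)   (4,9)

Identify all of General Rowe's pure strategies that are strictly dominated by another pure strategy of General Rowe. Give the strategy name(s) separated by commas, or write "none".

R3

Nothing dominates R1: R2 at Opt1 (9>7); R3 at Opt1 (9>6); R4 at Opt1 (9>7); R5 at Opt1 (9>1).
Nothing dominates R2: R1 at Opt3 (7>4); R3 at Opt1 (7>6); R4 at Opt1 (7=7); R5 at Opt1 (7>1).
R3 is strictly dominated by R4 (Opt1: 7>6, Opt2: 8>6, Opt3: 2>1, Opt4: 9>5).
Nothing dominates R4: R1 at Opt2 (8>4); R2 at Opt1 (7=7); R3 at Opt1 (7>6); R5 at Opt1 (7>1).
Nothing dominates R5: R1 at Opt2 (5>4); R2 at Opt2 (5>1); R3 at Opt3 (6>1); R4 at Opt3 (6>2).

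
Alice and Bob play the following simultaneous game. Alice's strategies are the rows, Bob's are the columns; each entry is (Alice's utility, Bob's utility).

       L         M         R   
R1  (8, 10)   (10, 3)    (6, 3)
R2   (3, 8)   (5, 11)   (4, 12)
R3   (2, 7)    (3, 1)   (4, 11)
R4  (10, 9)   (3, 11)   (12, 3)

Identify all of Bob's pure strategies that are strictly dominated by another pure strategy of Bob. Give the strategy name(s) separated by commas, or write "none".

none

Nothing dominates L: M at R1 (10>3); R at R1 (10>3).
Nothing dominates M: L at R2 (11>8); R at R1 (3=3).
R is not dominated — it holds its own against L at R2 (12>8); M at R1 (3=3).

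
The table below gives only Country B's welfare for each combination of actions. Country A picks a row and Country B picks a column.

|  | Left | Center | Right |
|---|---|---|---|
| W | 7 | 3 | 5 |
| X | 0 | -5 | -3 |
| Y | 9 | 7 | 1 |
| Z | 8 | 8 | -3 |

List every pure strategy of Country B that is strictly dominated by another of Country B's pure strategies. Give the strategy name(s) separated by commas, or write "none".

Right

Left is not dominated — it holds its own against Center at W (7>3); Right at W (7>5).
Center is not dominated — it holds its own against Left at Z (8=8); Right at Y (7>1).
Right is strictly dominated by Left (W: 7>5, X: 0>-3, Y: 9>1, Z: 8>-3).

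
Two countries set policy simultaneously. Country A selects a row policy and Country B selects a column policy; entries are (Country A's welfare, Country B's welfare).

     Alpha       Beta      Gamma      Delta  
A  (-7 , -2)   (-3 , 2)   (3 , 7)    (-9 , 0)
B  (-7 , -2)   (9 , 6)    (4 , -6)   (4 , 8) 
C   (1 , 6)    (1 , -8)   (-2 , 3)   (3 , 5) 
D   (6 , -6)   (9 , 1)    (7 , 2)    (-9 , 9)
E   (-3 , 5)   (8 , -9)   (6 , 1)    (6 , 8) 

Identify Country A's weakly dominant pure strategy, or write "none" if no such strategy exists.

none

A fails to dominate B at Beta (-3<9).
B fails to dominate C at Alpha (-7<1).
C fails to dominate A at Gamma (-2<3).
D fails to dominate B at Delta (-9<4).
E fails to dominate B at Beta (8<9).
No single strategy dominates all the others.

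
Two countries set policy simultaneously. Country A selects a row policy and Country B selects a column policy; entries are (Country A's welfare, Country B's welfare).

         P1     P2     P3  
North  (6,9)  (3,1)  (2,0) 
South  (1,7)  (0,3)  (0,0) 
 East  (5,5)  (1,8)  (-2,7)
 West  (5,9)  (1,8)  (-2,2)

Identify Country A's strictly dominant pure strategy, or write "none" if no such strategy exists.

North vs South: P1: 6>1, P2: 3>0, P3: 2>0.
North vs East: P1: 6>5, P2: 3>1, P3: 2>-2.
North vs West: P1: 6>5, P2: 3>1, P3: 2>-2.
North strictly beats every other strategy against every opponent action, so it is strictly dominant.

North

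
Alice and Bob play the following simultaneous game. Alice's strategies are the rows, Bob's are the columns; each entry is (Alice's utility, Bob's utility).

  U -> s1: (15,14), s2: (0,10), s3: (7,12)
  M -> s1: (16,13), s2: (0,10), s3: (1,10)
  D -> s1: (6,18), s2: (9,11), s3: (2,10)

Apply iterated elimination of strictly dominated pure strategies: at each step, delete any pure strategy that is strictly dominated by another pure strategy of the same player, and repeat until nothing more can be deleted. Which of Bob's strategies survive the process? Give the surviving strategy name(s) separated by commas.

s1

For Bob, s1 strictly dominates s2 on the remaining rows (U: 14>10, M: 13>10, D: 18>11); eliminate s2.
Alice's strategy D is strictly dominated by U (s1: 15>6, s3: 7>2) and is removed.
For Bob, s1 strictly dominates s3 on the remaining rows (U: 14>12, M: 13>10); eliminate s3.
Row U is eliminated: M beats it against every remaining column (s1: 16>15).
Among the remaining strategies, none is strictly dominated by another pure strategy of the same player, so the elimination stops.
Surviving strategies — Alice: {M}; Bob: {s1}.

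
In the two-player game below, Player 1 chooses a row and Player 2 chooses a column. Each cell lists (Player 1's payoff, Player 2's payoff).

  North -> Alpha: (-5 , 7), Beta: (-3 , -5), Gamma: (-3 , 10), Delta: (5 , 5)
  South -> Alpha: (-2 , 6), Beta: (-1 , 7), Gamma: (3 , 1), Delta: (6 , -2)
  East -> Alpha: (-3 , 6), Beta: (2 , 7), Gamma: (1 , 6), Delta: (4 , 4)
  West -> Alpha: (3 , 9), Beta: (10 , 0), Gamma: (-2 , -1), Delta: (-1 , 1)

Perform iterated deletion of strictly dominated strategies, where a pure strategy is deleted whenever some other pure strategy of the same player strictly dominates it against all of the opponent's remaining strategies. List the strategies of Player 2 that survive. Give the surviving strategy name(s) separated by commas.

Alpha

Player 1's strategy North is strictly dominated by South (Alpha: -2>-5, Beta: -1>-3, Gamma: 3>-3, Delta: 6>5) and is removed.
Column Gamma is eliminated: Beta beats it against every remaining row (South: 7>1, East: 7>6, West: 0>-1).
For Player 2, Alpha strictly dominates Delta on the remaining rows (South: 6>-2, East: 6>4, West: 9>1); eliminate Delta.
For Player 1, West strictly dominates South on the remaining columns (Alpha: 3>-2, Beta: 10>-1); eliminate South.
Player 1's strategy East is strictly dominated by West (Alpha: 3>-3, Beta: 10>2) and is removed.
For Player 2, Alpha strictly dominates Beta on the remaining rows (West: 9>0); eliminate Beta.
Among the remaining strategies, none is strictly dominated by another pure strategy of the same player, so the elimination stops.
Surviving strategies — Player 1: {West}; Player 2: {Alpha}.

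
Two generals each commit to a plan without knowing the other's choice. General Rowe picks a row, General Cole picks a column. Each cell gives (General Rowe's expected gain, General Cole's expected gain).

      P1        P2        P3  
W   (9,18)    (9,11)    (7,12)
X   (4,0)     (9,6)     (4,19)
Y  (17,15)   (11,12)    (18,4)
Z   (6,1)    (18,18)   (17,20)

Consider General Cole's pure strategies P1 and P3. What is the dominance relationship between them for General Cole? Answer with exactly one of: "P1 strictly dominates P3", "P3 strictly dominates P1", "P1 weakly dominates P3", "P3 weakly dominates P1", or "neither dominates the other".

Compare P1 to P3 across every action of General Rowe: W: 18>12, X: 0<19, Y: 15>4, Z: 1<20.
P1 does better at W, Y but worse at X, Z; neither strategy dominates the other.

neither dominates the other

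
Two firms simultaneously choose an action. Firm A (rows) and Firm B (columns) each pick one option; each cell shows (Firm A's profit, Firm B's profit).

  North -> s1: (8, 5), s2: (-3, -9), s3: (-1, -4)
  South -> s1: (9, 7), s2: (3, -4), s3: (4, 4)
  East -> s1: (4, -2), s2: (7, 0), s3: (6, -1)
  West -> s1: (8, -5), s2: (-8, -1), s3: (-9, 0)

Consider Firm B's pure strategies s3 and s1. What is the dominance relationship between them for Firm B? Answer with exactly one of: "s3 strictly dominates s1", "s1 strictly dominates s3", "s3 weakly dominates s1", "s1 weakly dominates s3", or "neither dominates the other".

neither dominates the other

s3's payoffs vs s1's, by Firm A's action — North: -4<5, South: 4<7, East: -1>-2, West: 0>-5.
s3 does better at East, West but worse at North, South; neither strategy dominates the other.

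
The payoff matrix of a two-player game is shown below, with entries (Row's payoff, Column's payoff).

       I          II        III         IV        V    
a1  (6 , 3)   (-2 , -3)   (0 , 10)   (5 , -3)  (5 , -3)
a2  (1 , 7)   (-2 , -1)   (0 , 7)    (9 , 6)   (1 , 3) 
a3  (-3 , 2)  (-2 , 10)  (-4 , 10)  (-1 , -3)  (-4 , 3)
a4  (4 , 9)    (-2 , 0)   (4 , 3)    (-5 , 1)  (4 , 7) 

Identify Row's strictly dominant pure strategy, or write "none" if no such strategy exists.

a1 fails to dominate a2 at II (-2=-2).
a2 fails to dominate a1 at I (1<6).
a3 fails to dominate a1 at I (-3<6).
a4 fails to dominate a1 at I (4<6).
No single strategy dominates all the others.

none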